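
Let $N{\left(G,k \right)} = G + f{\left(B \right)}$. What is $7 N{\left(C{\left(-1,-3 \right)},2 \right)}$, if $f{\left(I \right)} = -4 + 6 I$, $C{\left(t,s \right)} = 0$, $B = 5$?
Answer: $182$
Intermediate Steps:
$N{\left(G,k \right)} = 26 + G$ ($N{\left(G,k \right)} = G + \left(-4 + 6 \cdot 5\right) = G + \left(-4 + 30\right) = G + 26 = 26 + G$)
$7 N{\left(C{\left(-1,-3 \right)},2 \right)} = 7 \left(26 + 0\right) = 7 \cdot 26 = 182$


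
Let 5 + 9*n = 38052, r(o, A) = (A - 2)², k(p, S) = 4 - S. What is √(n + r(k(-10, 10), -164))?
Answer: √286051/3 ≈ 178.28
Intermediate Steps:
r(o, A) = (-2 + A)²
n = 38047/9 (n = -5/9 + (⅑)*38052 = -5/9 + 4228 = 38047/9 ≈ 4227.4)
√(n + r(k(-10, 10), -164)) = √(38047/9 + (-2 - 164)²) = √(38047/9 + (-166)²) = √(38047/9 + 27556) = √(286051/9) = √286051/3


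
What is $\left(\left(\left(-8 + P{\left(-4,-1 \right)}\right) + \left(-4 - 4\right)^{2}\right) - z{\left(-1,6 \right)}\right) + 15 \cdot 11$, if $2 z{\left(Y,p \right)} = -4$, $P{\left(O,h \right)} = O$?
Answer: $219$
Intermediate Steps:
$z{\left(Y,p \right)} = -2$ ($z{\left(Y,p \right)} = \frac{1}{2} \left(-4\right) = -2$)
$\left(\left(\left(-8 + P{\left(-4,-1 \right)}\right) + \left(-4 - 4\right)^{2}\right) - z{\left(-1,6 \right)}\right) + 15 \cdot 11 = \left(\left(\left(-8 - 4\right) + \left(-4 - 4\right)^{2}\right) - -2\right) + 15 \cdot 11 = \left(\left(-12 + \left(-8\right)^{2}\right) + 2\right) + 165 = \left(\left(-12 + 64\right) + 2\right) + 165 = \left(52 + 2\right) + 165 = 54 + 165 = 219$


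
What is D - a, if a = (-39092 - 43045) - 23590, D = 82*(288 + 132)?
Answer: 140167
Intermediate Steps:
D = 34440 (D = 82*420 = 34440)
a = -105727 (a = -82137 - 23590 = -105727)
D - a = 34440 - 1*(-105727) = 34440 + 105727 = 140167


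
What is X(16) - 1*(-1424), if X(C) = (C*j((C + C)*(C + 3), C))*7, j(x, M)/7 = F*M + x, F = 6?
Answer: 553360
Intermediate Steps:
j(x, M) = 7*x + 42*M (j(x, M) = 7*(6*M + x) = 7*(x + 6*M) = 7*x + 42*M)
X(C) = 7*C*(42*C + 14*C*(3 + C)) (X(C) = (C*(7*((C + C)*(C + 3)) + 42*C))*7 = (C*(7*((2*C)*(3 + C)) + 42*C))*7 = (C*(7*(2*C*(3 + C)) + 42*C))*7 = (C*(14*C*(3 + C) + 42*C))*7 = (C*(42*C + 14*C*(3 + C)))*7 = 7*C*(42*C + 14*C*(3 + C)))
X(16) - 1*(-1424) = 98*16**2*(6 + 16) - 1*(-1424) = 98*256*22 + 1424 = 551936 + 1424 = 553360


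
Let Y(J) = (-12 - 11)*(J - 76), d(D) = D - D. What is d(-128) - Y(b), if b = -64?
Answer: -3220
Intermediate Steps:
d(D) = 0
Y(J) = 1748 - 23*J (Y(J) = -23*(-76 + J) = 1748 - 23*J)
d(-128) - Y(b) = 0 - (1748 - 23*(-64)) = 0 - (1748 + 1472) = 0 - 1*3220 = 0 - 3220 = -3220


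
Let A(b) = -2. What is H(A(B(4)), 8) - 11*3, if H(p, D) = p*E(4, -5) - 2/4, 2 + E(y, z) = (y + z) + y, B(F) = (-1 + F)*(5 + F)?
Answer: -71/2 ≈ -35.500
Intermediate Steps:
E(y, z) = -2 + z + 2*y (E(y, z) = -2 + ((y + z) + y) = -2 + (z + 2*y) = -2 + z + 2*y)
H(p, D) = -½ + p (H(p, D) = p*(-2 - 5 + 2*4) - 2/4 = p*(-2 - 5 + 8) - 2*¼ = p*1 - ½ = p - ½ = -½ + p)
H(A(B(4)), 8) - 11*3 = (-½ - 2) - 11*3 = -5/2 - 33 = -71/2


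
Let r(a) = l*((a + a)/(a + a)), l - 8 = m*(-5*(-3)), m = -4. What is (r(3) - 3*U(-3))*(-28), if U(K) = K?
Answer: 1204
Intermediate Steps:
l = -52 (l = 8 - (-20)*(-3) = 8 - 4*15 = 8 - 60 = -52)
r(a) = -52 (r(a) = -52*(a + a)/(a + a) = -52*2*a/(2*a) = -52*2*a*1/(2*a) = -52*1 = -52)
(r(3) - 3*U(-3))*(-28) = (-52 - 3*(-3))*(-28) = (-52 + 9)*(-28) = -43*(-28) = 1204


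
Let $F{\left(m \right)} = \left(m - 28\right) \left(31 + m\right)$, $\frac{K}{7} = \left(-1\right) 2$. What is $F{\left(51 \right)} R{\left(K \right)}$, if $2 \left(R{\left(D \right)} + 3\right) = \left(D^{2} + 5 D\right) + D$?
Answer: $99958$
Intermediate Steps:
$K = -14$ ($K = 7 \left(\left(-1\right) 2\right) = 7 \left(-2\right) = -14$)
$R{\left(D \right)} = -3 + \frac{D^{2}}{2} + 3 D$ ($R{\left(D \right)} = -3 + \frac{\left(D^{2} + 5 D\right) + D}{2} = -3 + \frac{D^{2} + 6 D}{2} = -3 + \left(\frac{D^{2}}{2} + 3 D\right) = -3 + \frac{D^{2}}{2} + 3 D$)
$F{\left(m \right)} = \left(-28 + m\right) \left(31 + m\right)$
$F{\left(51 \right)} R{\left(K \right)} = \left(-868 + 51^{2} + 3 \cdot 51\right) \left(-3 + \frac{\left(-14\right)^{2}}{2} + 3 \left(-14\right)\right) = \left(-868 + 2601 + 153\right) \left(-3 + \frac{1}{2} \cdot 196 - 42\right) = 1886 \left(-3 + 98 - 42\right) = 1886 \cdot 53 = 99958$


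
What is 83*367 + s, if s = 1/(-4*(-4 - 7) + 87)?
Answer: 3990392/131 ≈ 30461.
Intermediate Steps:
s = 1/131 (s = 1/(-4*(-11) + 87) = 1/(44 + 87) = 1/131 ≈ 0.0076336)
83*367 + s = 83*367 + 1/131 = 30461 + 1/131 = 3990392/131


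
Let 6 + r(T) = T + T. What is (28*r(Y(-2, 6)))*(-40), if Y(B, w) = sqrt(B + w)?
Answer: 2240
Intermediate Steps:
r(T) = -6 + 2*T (r(T) = -6 + (T + T) = -6 + 2*T)
(28*r(Y(-2, 6)))*(-40) = (28*(-6 + 2*sqrt(-2 + 6)))*(-40) = (28*(-6 + 2*sqrt(4)))*(-40) = (28*(-6 + 2*2))*(-40) = (28*(-6 + 4))*(-40) = (28*(-2))*(-40) = -56*(-40) = 2240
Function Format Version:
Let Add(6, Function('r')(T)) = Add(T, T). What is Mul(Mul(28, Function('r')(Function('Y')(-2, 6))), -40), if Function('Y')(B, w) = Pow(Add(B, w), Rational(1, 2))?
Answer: 2240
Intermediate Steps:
Function('r')(T) = Add(-6, Mul(2, T)) (Function('r')(T) = Add(-6, Add(T, T)) = Add(-6, Mul(2, T)))
Mul(Mul(28, Function('r')(Function('Y')(-2, 6))), -40) = Mul(Mul(28, Add(-6, Mul(2, Pow(Add(-2, 6), Rational(1, 2))))), -40) = Mul(Mul(28, Add(-6, Mul(2, Pow(4, Rational(1, 2))))), -40) = Mul(Mul(28, Add(-6, Mul(2, 2))), -40) = Mul(Mul(28, Add(-6, 4)), -40) = Mul(Mul(28, -2), -40) = Mul(-56, -40) = 2240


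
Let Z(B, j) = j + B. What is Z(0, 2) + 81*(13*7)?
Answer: 7373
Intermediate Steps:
Z(B, j) = B + j
Z(0, 2) + 81*(13*7) = (0 + 2) + 81*(13*7) = 2 + 81*91 = 2 + 7371 = 7373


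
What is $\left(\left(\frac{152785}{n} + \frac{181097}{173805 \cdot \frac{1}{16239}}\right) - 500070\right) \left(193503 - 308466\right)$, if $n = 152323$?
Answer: $\frac{490168489684169630136}{8824833005} \approx 5.5544 \cdot 10^{10}$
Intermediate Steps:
$\left(\left(\frac{152785}{n} + \frac{181097}{173805 \cdot \frac{1}{16239}}\right) - 500070\right) \left(193503 - 308466\right) = \left(\left(\frac{152785}{152323} + \frac{181097}{173805 \cdot \frac{1}{16239}}\right) - 500070\right) \left(193503 - 308466\right) = \left(\left(152785 \cdot \frac{1}{152323} + \frac{181097}{173805 \cdot \frac{1}{16239}}\right) - 500070\right) \left(-114963\right) = \left(\left(\frac{152785}{152323} + \frac{181097}{\frac{57935}{5413}}\right) - 500070\right) \left(-114963\right) = \left(\left(\frac{152785}{152323} + 181097 \cdot \frac{5413}{57935}\right) - 500070\right) \left(-114963\right) = \left(\left(\frac{152785}{152323} + \frac{980278061}{57935}\right) - 500070\right) \left(-114963\right) = \left(\frac{149327746684678}{8824833005} - 500070\right) \left(-114963\right) = \left(- \frac{4263706494125672}{8824833005}\right) \left(-114963\right) = \frac{490168489684169630136}{8824833005}$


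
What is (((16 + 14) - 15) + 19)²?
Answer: 1156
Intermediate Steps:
(((16 + 14) - 15) + 19)² = ((30 - 15) + 19)² = (15 + 19)² = 34² = 1156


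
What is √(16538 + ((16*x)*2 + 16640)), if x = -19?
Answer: √32570 ≈ 180.47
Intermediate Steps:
√(16538 + ((16*x)*2 + 16640)) = √(16538 + ((16*(-19))*2 + 16640)) = √(16538 + (-304*2 + 16640)) = √(16538 + (-608 + 16640)) = √(16538 + 16032) = √32570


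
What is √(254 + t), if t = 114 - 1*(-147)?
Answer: √515 ≈ 22.694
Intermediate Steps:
t = 261 (t = 114 + 147 = 261)
√(254 + t) = √(254 + 261) = √515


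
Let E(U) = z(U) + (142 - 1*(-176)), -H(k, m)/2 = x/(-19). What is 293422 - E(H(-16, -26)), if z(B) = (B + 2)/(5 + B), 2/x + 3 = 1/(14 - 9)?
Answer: 191982864/655 ≈ 2.9310e+5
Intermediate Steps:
x = -5/7 (x = 2/(-3 + 1/(14 - 9)) = 2/(-3 + 1/5) = 2/(-14/5) = 2*(-5/14) = -5/7 ≈ -0.71429)
z(B) = (2 + B)/(5 + B)
H(k, m) = -10/133 (H(k, m) = -(-10)/(7*(-19)) = -(-10)*(-1)/(7*19) = -2*5/133 = -10/133)
E(U) = 318 + (2 + U)/(5 + U) (E(U) = (2 + U)/(5 + U) + (142 - 1*(-176)) = (2 + U)/(5 + U) + (142 + 176) = (2 + U)/(5 + U) + 318 = 318 + (2 + U)/(5 + U))
293422 - E(H(-16, -26)) = 293422 - (1592 + 319*(-10/133))/(5 - 10/133) = 293422 - (1592 - 3190/133)/655/133 = 293422 - 133*208546/(655*133) = 293422 - 1*208546/655 = 293422 - 208546/655 = 191982864/655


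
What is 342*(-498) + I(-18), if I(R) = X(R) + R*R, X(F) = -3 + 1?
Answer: -169994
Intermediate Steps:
X(F) = -2
I(R) = -2 + R² (I(R) = -2 + R*R = -2 + R²)
342*(-498) + I(-18) = 342*(-498) + (-2 + (-18)²) = -170316 + (-2 + 324) = -170316 + 322 = -169994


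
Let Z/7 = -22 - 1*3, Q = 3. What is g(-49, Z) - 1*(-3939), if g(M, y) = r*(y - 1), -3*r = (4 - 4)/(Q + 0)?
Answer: 3939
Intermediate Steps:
Z = -175 (Z = 7*(-22 - 1*3) = 7*(-22 - 3) = 7*(-25) = -175)
r = 0 (r = -(4 - 4)/(3*(3 + 0)) = -0/3 = -1/3*0 = 0)
g(M, y) = 0 (g(M, y) = 0*(y - 1) = 0*(-1 + y) = 0)
g(-49, Z) - 1*(-3939) = 0 - 1*(-3939) = 0 + 3939 = 3939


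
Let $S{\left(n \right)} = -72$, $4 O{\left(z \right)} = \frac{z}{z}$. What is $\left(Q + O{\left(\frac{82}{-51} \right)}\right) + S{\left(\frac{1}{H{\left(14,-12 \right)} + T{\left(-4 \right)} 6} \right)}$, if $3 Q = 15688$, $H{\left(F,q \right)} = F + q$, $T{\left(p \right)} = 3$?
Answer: $\frac{61891}{12} \approx 5157.6$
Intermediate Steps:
$Q = \frac{15688}{3}$ ($Q = \frac{1}{3} \cdot 15688 = \frac{15688}{3} \approx 5229.3$)
$O{\left(z \right)} = \frac{1}{4}$ ($O{\left(z \right)} = \frac{z \frac{1}{z}}{4} = \frac{1}{4} \cdot 1 = \frac{1}{4}$)
$\left(Q + O{\left(\frac{82}{-51} \right)}\right) + S{\left(\frac{1}{H{\left(14,-12 \right)} + T{\left(-4 \right)} 6} \right)} = \left(\frac{15688}{3} + \frac{1}{4}\right) - 72 = \frac{62755}{12} - 72 = \frac{61891}{12}$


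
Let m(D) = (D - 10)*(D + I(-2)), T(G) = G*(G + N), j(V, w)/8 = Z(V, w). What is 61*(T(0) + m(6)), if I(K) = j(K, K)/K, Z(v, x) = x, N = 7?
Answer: -3416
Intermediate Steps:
j(V, w) = 8*w
T(G) = G*(7 + G) (T(G) = G*(G + 7) = G*(7 + G))
I(K) = 8 (I(K) = (8*K)/K = 8)
m(D) = (-10 + D)*(8 + D) (m(D) = (D - 10)*(D + 8) = (-10 + D)*(8 + D))
61*(T(0) + m(6)) = 61*(0*(7 + 0) + (-80 + 6² - 2*6)) = 61*(0*7 + (-80 + 36 - 12)) = 61*(0 - 56) = 61*(-56) = -3416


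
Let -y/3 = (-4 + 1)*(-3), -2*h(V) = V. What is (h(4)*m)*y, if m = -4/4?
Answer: -54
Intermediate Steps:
h(V) = -V/2
y = -27 (y = -3*(-4 + 1)*(-3) = -(-9)*(-3) = -3*9 = -27)
m = -1 (m = -4*1/4 = -1)
(h(4)*m)*y = (-1/2*4*(-1))*(-27) = -2*(-1)*(-27) = 2*(-27) = -54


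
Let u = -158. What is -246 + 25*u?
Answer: -4196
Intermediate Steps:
-246 + 25*u = -246 + 25*(-158) = -246 - 3950 = -4196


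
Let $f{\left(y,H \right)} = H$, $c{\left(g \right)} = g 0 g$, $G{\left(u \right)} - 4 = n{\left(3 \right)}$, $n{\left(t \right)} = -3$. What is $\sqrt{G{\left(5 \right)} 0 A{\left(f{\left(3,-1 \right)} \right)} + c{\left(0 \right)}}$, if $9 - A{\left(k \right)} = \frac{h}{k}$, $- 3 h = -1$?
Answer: $0$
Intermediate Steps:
$G{\left(u \right)} = 1$ ($G{\left(u \right)} = 4 - 3 = 1$)
$c{\left(g \right)} = 0$ ($c{\left(g \right)} = 0 g = 0$)
$h = \frac{1}{3}$ ($h = \left(- \frac{1}{3}\right) \left(-1\right) = \frac{1}{3} \approx 0.33333$)
$A{\left(k \right)} = 9 - \frac{1}{3 k}$
$\sqrt{G{\left(5 \right)} 0 A{\left(f{\left(3,-1 \right)} \right)} + c{\left(0 \right)}} = \sqrt{1 \cdot 0 \left(9 - \frac{1}{3 \left(-1\right)}\right) + 0} = \sqrt{0 \left(9 - - \frac{1}{3}\right) + 0} = \sqrt{0 \left(9 + \frac{1}{3}\right) + 0} = \sqrt{0 \cdot \frac{28}{3} + 0} = \sqrt{0 + 0} = \sqrt{0} = 0$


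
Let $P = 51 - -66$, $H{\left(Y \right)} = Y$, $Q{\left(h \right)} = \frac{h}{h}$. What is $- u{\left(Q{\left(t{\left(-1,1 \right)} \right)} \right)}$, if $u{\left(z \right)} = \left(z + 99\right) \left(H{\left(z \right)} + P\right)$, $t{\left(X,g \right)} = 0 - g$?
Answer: $-11800$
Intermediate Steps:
$t{\left(X,g \right)} = - g$
$Q{\left(h \right)} = 1$
$P = 117$ ($P = 51 + 66 = 117$)
$u{\left(z \right)} = \left(99 + z\right) \left(117 + z\right)$ ($u{\left(z \right)} = \left(z + 99\right) \left(z + 117\right) = \left(99 + z\right) \left(117 + z\right)$)
$- u{\left(Q{\left(t{\left(-1,1 \right)} \right)} \right)} = - (11583 + 1^{2} + 216 \cdot 1) = - (11583 + 1 + 216) = \left(-1\right) 11800 = -11800$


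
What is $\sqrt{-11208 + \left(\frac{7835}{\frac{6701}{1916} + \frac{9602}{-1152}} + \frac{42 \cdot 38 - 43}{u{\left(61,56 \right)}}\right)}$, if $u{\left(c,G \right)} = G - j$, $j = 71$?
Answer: $\frac{i \sqrt{207333017349883455}}{4004205} \approx 113.72 i$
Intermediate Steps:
$u{\left(c,G \right)} = -71 + G$ ($u{\left(c,G \right)} = G - 71 = -71 + G$)
$\sqrt{-11208 + \left(\frac{7835}{\frac{6701}{1916} + \frac{9602}{-1152}} + \frac{42 \cdot 38 - 43}{u{\left(61,56 \right)}}\right)} = \sqrt{-11208 + \left(\frac{7835}{\frac{6701}{1916} + \frac{9602}{-1152}} + \frac{42 \cdot 38 - 43}{-71 + 56}\right)} = \sqrt{-11208 + \left(\frac{7835}{6701 \cdot \frac{1}{1916} + 9602 \left(- \frac{1}{1152}\right)} + \frac{1596 - 43}{-15}\right)} = \sqrt{-11208 + \left(\frac{7835}{\frac{6701}{1916} - \frac{4801}{576}} + 1553 \left(- \frac{1}{15}\right)\right)} = \sqrt{-11208 + \left(\frac{7835}{- \frac{1334735}{275904}} - \frac{1553}{15}\right)} = \sqrt{-11208 + \left(7835 \left(- \frac{275904}{1334735}\right) - \frac{1553}{15}\right)} = \sqrt{-11208 - \frac{6899692211}{4004205}} = \sqrt{- \frac{51778821851}{4004205}} = \frac{i \sqrt{207333017349883455}}{4004205}$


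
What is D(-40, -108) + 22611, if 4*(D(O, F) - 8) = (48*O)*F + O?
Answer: 74449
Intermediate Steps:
D(O, F) = 8 + O/4 + 12*F*O (D(O, F) = 8 + ((48*O)*F + O)/4 = 8 + (48*F*O + O)/4 = 8 + (O + 48*F*O)/4 = 8 + (O/4 + 12*F*O) = 8 + O/4 + 12*F*O)
D(-40, -108) + 22611 = (8 + (¼)*(-40) + 12*(-108)*(-40)) + 22611 = (8 - 10 + 51840) + 22611 = 51838 + 22611 = 74449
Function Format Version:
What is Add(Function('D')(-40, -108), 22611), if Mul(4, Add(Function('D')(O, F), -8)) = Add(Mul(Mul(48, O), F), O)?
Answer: 74449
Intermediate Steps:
Function('D')(O, F) = Add(8, Mul(Rational(1, 4), O), Mul(12, F, O)) (Function('D')(O, F) = Add(8, Mul(Rational(1, 4), Add(Mul(Mul(48, O), F), O))) = Add(8, Mul(Rational(1, 4), Add(Mul(48, F, O), O))) = Add(8, Mul(Rational(1, 4), Add(O, Mul(48, F, O)))) = Add(8, Add(Mul(Rational(1, 4), O), Mul(12, F, O))) = Add(8, Mul(Rational(1, 4), O), Mul(12, F, O)))
Add(Function('D')(-40, -108), 22611) = Add(Add(8, Mul(Rational(1, 4), -40), Mul(12, -108, -40)), 22611) = Add(Add(8, -10, 51840), 22611) = Add(51838, 22611) = 74449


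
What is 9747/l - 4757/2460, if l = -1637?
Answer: -31764829/4027020 ≈ -7.8879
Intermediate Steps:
9747/l - 4757/2460 = 9747/(-1637) - 4757/2460 = 9747*(-1/1637) - 4757*1/2460 = -9747/1637 - 4757/2460 = -31764829/4027020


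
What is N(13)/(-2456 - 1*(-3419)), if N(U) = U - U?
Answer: 0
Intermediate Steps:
N(U) = 0
N(13)/(-2456 - 1*(-3419)) = 0/(-2456 - 1*(-3419)) = 0/(-2456 + 3419) = 0/963 = 0*(1/963) = 0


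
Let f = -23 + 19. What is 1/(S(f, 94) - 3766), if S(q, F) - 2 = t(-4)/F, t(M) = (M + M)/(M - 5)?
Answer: -423/1592168 ≈ -0.00026568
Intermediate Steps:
f = -4
t(M) = 2*M/(-5 + M) (t(M) = (2*M)/(-5 + M) = 2*M/(-5 + M))
S(q, F) = 2 + 8/(9*F) (S(q, F) = 2 + (2*(-4)/(-5 - 4))/F = 2 + (2*(-4)/(-9))/F = 2 + (2*(-4)*(-⅑))/F = 2 + 8/(9*F))
1/(S(f, 94) - 3766) = 1/((2 + (8/9)/94) - 3766) = 1/((2 + (8/9)*(1/94)) - 3766) = 1/((2 + 4/423) - 3766) = 1/(850/423 - 3766) = 1/(-1592168/423) = -423/1592168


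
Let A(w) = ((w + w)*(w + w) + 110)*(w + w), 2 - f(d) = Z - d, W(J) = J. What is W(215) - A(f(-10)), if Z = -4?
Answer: 1607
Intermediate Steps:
f(d) = 6 + d (f(d) = 2 - (-4 - d) = 2 + (4 + d) = 6 + d)
A(w) = 2*w*(110 + 4*w²) (A(w) = ((2*w)*(2*w) + 110)*(2*w) = (4*w² + 110)*(2*w) = (110 + 4*w²)*(2*w) = 2*w*(110 + 4*w²))
W(215) - A(f(-10)) = 215 - (8*(6 - 10)³ + 220*(6 - 10)) = 215 - (8*(-4)³ + 220*(-4)) = 215 - (8*(-64) - 880) = 215 - (-512 - 880) = 215 - 1*(-1392) = 215 + 1392 = 1607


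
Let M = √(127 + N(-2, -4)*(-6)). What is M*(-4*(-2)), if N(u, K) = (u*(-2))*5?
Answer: 8*√7 ≈ 21.166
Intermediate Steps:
N(u, K) = -10*u (N(u, K) = -2*u*5 = -10*u)
M = √7 (M = √(127 - 10*(-2)*(-6)) = √(127 + 20*(-6)) = √(127 - 120) = √7 ≈ 2.6458)
M*(-4*(-2)) = √7*(-4*(-2)) = √7*8 = 8*√7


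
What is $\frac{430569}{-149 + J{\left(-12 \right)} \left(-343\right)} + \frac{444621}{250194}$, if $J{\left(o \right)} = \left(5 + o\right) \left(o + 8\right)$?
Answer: $- \frac{11487710197}{271126898} \approx -42.37$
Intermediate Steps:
$J{\left(o \right)} = \left(5 + o\right) \left(8 + o\right)$
$\frac{430569}{-149 + J{\left(-12 \right)} \left(-343\right)} + \frac{444621}{250194} = \frac{430569}{-149 + \left(40 + \left(-12\right)^{2} + 13 \left(-12\right)\right) \left(-343\right)} + \frac{444621}{250194} = \frac{430569}{-149 + \left(40 + 144 - 156\right) \left(-343\right)} + 444621 \cdot \frac{1}{250194} = \frac{430569}{-149 + 28 \left(-343\right)} + \frac{148207}{83398} = \frac{430569}{-149 - 9604} + \frac{148207}{83398} = \frac{430569}{-9753} + \frac{148207}{83398} = 430569 \left(- \frac{1}{9753}\right) + \frac{148207}{83398} = - \frac{143523}{3251} + \frac{148207}{83398} = - \frac{11487710197}{271126898}$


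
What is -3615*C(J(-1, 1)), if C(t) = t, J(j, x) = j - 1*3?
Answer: 14460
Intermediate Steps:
J(j, x) = -3 + j (J(j, x) = j - 3 = -3 + j)
-3615*C(J(-1, 1)) = -3615*(-3 - 1) = -3615*(-4) = 14460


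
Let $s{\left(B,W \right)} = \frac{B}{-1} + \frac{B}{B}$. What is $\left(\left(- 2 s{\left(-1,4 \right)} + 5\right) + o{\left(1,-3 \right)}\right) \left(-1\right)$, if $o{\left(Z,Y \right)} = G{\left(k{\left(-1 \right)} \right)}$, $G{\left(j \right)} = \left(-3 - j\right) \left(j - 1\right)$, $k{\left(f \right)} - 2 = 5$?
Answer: $59$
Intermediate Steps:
$k{\left(f \right)} = 7$ ($k{\left(f \right)} = 2 + 5 = 7$)
$s{\left(B,W \right)} = 1 - B$ ($s{\left(B,W \right)} = B \left(-1\right) + 1 = - B + 1 = 1 - B$)
$G{\left(j \right)} = \left(-1 + j\right) \left(-3 - j\right)$ ($G{\left(j \right)} = \left(-3 - j\right) \left(-1 + j\right) = \left(-1 + j\right) \left(-3 - j\right)$)
$o{\left(Z,Y \right)} = -60$ ($o{\left(Z,Y \right)} = 3 - 7^{2} - 14 = 3 - 49 - 14 = -60$)
$\left(\left(- 2 s{\left(-1,4 \right)} + 5\right) + o{\left(1,-3 \right)}\right) \left(-1\right) = \left(\left(- 2 \left(1 - -1\right) + 5\right) - 60\right) \left(-1\right) = \left(\left(- 2 \left(1 + 1\right) + 5\right) - 60\right) \left(-1\right) = \left(\left(\left(-2\right) 2 + 5\right) - 60\right) \left(-1\right) = \left(\left(-4 + 5\right) - 60\right) \left(-1\right) = \left(1 - 60\right) \left(-1\right) = \left(-59\right) \left(-1\right) = 59$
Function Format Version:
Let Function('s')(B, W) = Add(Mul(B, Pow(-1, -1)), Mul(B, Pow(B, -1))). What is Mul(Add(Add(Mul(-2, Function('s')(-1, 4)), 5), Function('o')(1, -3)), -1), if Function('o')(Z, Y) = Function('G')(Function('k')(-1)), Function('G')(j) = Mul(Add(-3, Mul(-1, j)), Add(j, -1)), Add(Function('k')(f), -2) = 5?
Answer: 59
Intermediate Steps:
Function('k')(f) = 7 (Function('k')(f) = Add(2, 5) = 7)
Function('s')(B, W) = Add(1, Mul(-1, B)) (Function('s')(B, W) = Add(Mul(B, -1), 1) = Add(Mul(-1, B), 1) = Add(1, Mul(-1, B)))
Function('G')(j) = Mul(Add(-1, j), Add(-3, Mul(-1, j))) (Function('G')(j) = Mul(Add(-3, Mul(-1, j)), Add(-1, j)) = Mul(Add(-1, j), Add(-3, Mul(-1, j))))
Function('o')(Z, Y) = -60 (Function('o')(Z, Y) = Add(3, Mul(-1, Pow(7, 2)), Mul(-2, 7)) = Add(3, Mul(-1, 49), -14) = Add(3, -49, -14) = -60)
Mul(Add(Add(Mul(-2, Function('s')(-1, 4)), 5), Function('o')(1, -3)), -1) = Mul(Add(Add(Mul(-2, Add(1, Mul(-1, -1))), 5), -60), -1) = Mul(Add(Add(Mul(-2, Add(1, 1)), 5), -60), -1) = Mul(Add(Add(Mul(-2, 2), 5), -60), -1) = Mul(Add(Add(-4, 5), -60), -1) = Mul(Add(1, -60), -1) = Mul(-59, -1) = 59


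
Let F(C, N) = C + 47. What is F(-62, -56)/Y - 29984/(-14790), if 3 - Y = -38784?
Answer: 193794593/95609955 ≈ 2.0269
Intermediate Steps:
Y = 38787 (Y = 3 - 1*(-38784) = 3 + 38784 = 38787)
F(C, N) = 47 + C
F(-62, -56)/Y - 29984/(-14790) = (47 - 62)/38787 - 29984/(-14790) = -15*1/38787 - 29984*(-1/14790) = -5/12929 + 14992/7395 = 193794593/95609955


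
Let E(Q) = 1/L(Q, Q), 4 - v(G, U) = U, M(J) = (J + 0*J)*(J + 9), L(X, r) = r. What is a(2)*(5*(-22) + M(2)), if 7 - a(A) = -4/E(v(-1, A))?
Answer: -1320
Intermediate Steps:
M(J) = J*(9 + J) (M(J) = (J + 0)*(9 + J) = J*(9 + J))
v(G, U) = 4 - U
E(Q) = 1/Q
a(A) = 23 - 4*A (a(A) = 7 - (-4)/(1/(4 - A)) = 7 - (-4)*(4 - A) = 7 - (-16 + 4*A) = 7 + (16 - 4*A) = 23 - 4*A)
a(2)*(5*(-22) + M(2)) = (23 - 4*2)*(5*(-22) + 2*(9 + 2)) = (23 - 8)*(-110 + 2*11) = 15*(-110 + 22) = 15*(-88) = -1320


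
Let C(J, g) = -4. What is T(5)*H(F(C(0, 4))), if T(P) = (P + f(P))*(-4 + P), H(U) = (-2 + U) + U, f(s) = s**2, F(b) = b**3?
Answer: -3900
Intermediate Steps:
H(U) = -2 + 2*U
T(P) = (-4 + P)*(P + P**2) (T(P) = (P + P**2)*(-4 + P) = (-4 + P)*(P + P**2))
T(5)*H(F(C(0, 4))) = (5*(-4 + 5**2 - 3*5))*(-2 + 2*(-4)**3) = (5*(-4 + 25 - 15))*(-2 + 2*(-64)) = (5*6)*(-2 - 128) = 30*(-130) = -3900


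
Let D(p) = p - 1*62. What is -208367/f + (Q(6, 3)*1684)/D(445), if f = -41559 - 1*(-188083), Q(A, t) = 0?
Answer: -208367/146524 ≈ -1.4221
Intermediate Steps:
f = 146524 (f = -41559 + 188083 = 146524)
D(p) = -62 + p (D(p) = p - 62 = -62 + p)
-208367/f + (Q(6, 3)*1684)/D(445) = -208367/146524 + (0*1684)/(-62 + 445) = -208367*1/146524 + 0/383 = -208367/146524 + 0*(1/383) = -208367/146524 + 0 = -208367/146524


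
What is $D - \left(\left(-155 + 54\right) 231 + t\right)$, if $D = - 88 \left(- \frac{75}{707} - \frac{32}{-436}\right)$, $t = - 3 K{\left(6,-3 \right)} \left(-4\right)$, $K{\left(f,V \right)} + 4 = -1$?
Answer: $\frac{1802802305}{77063} \approx 23394.0$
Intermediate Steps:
$K{\left(f,V \right)} = -5$ ($K{\left(f,V \right)} = -4 - 1 = -5$)
$t = -60$ ($t = \left(-3\right) \left(-5\right) \left(-4\right) = 15 \left(-4\right) = -60$)
$D = \frac{221672}{77063}$ ($D = - 88 \left(\left(-75\right) \frac{1}{707} - - \frac{8}{109}\right) = - 88 \left(- \frac{75}{707} + \frac{8}{109}\right) = \left(-88\right) \left(- \frac{2519}{77063}\right) = \frac{221672}{77063} \approx 2.8765$)
$D - \left(\left(-155 + 54\right) 231 + t\right) = \frac{221672}{77063} - \left(\left(-155 + 54\right) 231 - 60\right) = \frac{221672}{77063} - \left(\left(-101\right) 231 - 60\right) = \frac{221672}{77063} - \left(-23331 - 60\right) = \frac{221672}{77063} - -23391 = \frac{221672}{77063} + 23391 = \frac{1802802305}{77063}$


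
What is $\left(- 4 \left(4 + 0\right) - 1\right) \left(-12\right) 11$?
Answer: $2244$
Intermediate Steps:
$\left(- 4 \left(4 + 0\right) - 1\right) \left(-12\right) 11 = \left(\left(-4\right) 4 - 1\right) \left(-12\right) 11 = \left(-16 - 1\right) \left(-12\right) 11 = \left(-17\right) \left(-12\right) 11 = 204 \cdot 11 = 2244$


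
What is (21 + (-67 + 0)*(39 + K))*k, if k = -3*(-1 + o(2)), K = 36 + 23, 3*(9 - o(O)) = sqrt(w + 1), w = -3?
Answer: 157080 - 6545*I*sqrt(2) ≈ 1.5708e+5 - 9256.0*I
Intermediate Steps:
o(O) = 9 - I*sqrt(2)/3 (o(O) = 9 - sqrt(-3 + 1)/3 = 9 - I*sqrt(2)/3)
K = 59
k = -24 + I*sqrt(2) (k = -3*(-1 + (9 - I*sqrt(2)/3)) = -3*(8 - I*sqrt(2)/3) = -24 + I*sqrt(2) ≈ -24.0 + 1.4142*I)
(21 + (-67 + 0)*(39 + K))*k = (21 + (-67 + 0)*(39 + 59))*(-24 + I*sqrt(2)) = (21 - 67*98)*(-24 + I*sqrt(2)) = (21 - 6566)*(-24 + I*sqrt(2)) = -6545*(-24 + I*sqrt(2)) = 157080 - 6545*I*sqrt(2)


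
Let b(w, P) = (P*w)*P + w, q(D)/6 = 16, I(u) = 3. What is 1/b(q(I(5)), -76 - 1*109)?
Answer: 1/3285696 ≈ 3.0435e-7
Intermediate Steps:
q(D) = 96 (q(D) = 6*16 = 96)
b(w, P) = w + w*P² (b(w, P) = w*P² + w = w + w*P²)
1/b(q(I(5)), -76 - 1*109) = 1/(96*(1 + (-76 - 1*109)²)) = 1/(96*(1 + (-76 - 109)²)) = 1/(96*(1 + (-185)²)) = 1/(96*(1 + 34225)) = 1/(96*34226) = 1/3285696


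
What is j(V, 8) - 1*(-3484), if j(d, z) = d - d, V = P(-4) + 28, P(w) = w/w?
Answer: 3484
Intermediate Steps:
P(w) = 1
V = 29 (V = 1 + 28 = 29)
j(d, z) = 0
j(V, 8) - 1*(-3484) = 0 - 1*(-3484) = 0 + 3484 = 3484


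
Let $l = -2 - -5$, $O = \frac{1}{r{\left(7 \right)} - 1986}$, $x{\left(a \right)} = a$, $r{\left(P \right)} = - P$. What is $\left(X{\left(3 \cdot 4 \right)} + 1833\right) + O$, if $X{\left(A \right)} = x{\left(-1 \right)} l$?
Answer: $\frac{3647189}{1993} \approx 1830.0$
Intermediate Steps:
$O = - \frac{1}{1993}$ ($O = \frac{1}{\left(-1\right) 7 - 1986} = \frac{1}{-7 - 1986} = \frac{1}{-1993} = - \frac{1}{1993} \approx -0.00050176$)
$l = 3$ ($l = -2 + 5 = 3$)
$X{\left(A \right)} = -3$ ($X{\left(A \right)} = \left(-1\right) 3 = -3$)
$\left(X{\left(3 \cdot 4 \right)} + 1833\right) + O = \left(-3 + 1833\right) - \frac{1}{1993} = 1830 - \frac{1}{1993} = \frac{3647189}{1993}$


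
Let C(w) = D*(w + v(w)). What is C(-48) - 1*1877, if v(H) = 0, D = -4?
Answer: -1685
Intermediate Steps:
C(w) = -4*w (C(w) = -4*(w + 0) = -4*w)
C(-48) - 1*1877 = -4*(-48) - 1*1877 = 192 - 1877 = -1685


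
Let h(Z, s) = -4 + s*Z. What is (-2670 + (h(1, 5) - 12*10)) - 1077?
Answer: -3866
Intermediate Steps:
h(Z, s) = -4 + Z*s
(-2670 + (h(1, 5) - 12*10)) - 1077 = (-2670 + ((-4 + 1*5) - 12*10)) - 1077 = (-2670 + ((-4 + 5) - 120)) - 1077 = (-2670 + (1 - 120)) - 1077 = (-2670 - 119) - 1077 = -2789 - 1077 = -3866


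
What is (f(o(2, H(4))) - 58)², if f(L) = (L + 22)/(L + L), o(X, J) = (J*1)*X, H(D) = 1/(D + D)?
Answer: 729/4 ≈ 182.25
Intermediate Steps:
H(D) = 1/(2*D)
o(X, J) = J*X
f(L) = (22 + L)/(2*L) (f(L) = (22 + L)/((2*L)) = (22 + L)*(1/(2*L)) = (22 + L)/(2*L))
(f(o(2, H(4))) - 58)² = ((22 + ((½)/4)*2)/(2*((((½)/4)*2))) - 58)² = ((22 + ((½)*(¼))*2)/(2*((((½)*(¼))*2))) - 58)² = ((22 + (⅛)*2)/(2*(((⅛)*2))) - 58)² = ((22 + ¼)/(2*(¼)) - 58)² = ((½)*4*(89/4) - 58)² = (89/2 - 58)² = (-27/2)² = 729/4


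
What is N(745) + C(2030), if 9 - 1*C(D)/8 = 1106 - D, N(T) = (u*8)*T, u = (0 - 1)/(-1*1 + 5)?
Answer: 5974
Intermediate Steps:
u = -¼ (u = -1/(-1 + 5) = -1/4 = -1*¼ = -¼ ≈ -0.25000)
N(T) = -2*T (N(T) = (-¼*8)*T = -2*T)
C(D) = -8776 + 8*D (C(D) = 72 - 8*(1106 - D) = 72 + (-8848 + 8*D) = -8776 + 8*D)
N(745) + C(2030) = -2*745 + (-8776 + 8*2030) = -1490 + (-8776 + 16240) = -1490 + 7464 = 5974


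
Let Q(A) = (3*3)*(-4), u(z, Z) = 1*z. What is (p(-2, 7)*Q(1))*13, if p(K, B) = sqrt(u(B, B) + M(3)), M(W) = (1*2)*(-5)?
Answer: -468*I*sqrt(3) ≈ -810.6*I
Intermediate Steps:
M(W) = -10 (M(W) = 2*(-5) = -10)
u(z, Z) = z
Q(A) = -36 (Q(A) = 9*(-4) = -36)
p(K, B) = sqrt(-10 + B) (p(K, B) = sqrt(B - 10) = sqrt(-10 + B))
(p(-2, 7)*Q(1))*13 = (sqrt(-10 + 7)*(-36))*13 = (sqrt(-3)*(-36))*13 = ((I*sqrt(3))*(-36))*13 = -36*I*sqrt(3)*13 = -468*I*sqrt(3)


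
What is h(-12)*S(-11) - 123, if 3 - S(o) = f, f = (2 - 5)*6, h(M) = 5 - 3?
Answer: -81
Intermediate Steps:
h(M) = 2
f = -18 (f = -3*6 = -18)
S(o) = 21 (S(o) = 3 - 1*(-18) = 3 + 18 = 21)
h(-12)*S(-11) - 123 = 2*21 - 123 = 42 - 123 = -81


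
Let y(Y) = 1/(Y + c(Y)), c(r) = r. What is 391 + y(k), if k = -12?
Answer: 9383/24 ≈ 390.96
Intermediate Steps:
y(Y) = 1/(2*Y) (y(Y) = 1/(Y + Y) = 1/(2*Y))
391 + y(k) = 391 + (1/2)/(-12) = 391 + (1/2)*(-1/12) = 391 - 1/24 = 9383/24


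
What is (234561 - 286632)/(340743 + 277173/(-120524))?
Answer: -2091935068/13689144053 ≈ -0.15282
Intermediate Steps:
(234561 - 286632)/(340743 + 277173/(-120524)) = -52071/(340743 + 277173*(-1/120524)) = -52071/(340743 - 277173/120524) = -52071/41067432159/120524 = -52071*120524/41067432159 = -2091935068/13689144053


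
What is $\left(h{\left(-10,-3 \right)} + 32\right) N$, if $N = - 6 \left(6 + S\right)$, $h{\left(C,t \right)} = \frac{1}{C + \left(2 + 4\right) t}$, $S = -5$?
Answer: $- \frac{2685}{14} \approx -191.79$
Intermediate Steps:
$h{\left(C,t \right)} = \frac{1}{C + 6 t}$
$N = -6$ ($N = - 6 \left(6 - 5\right) = \left(-6\right) 1 = -6$)
$\left(h{\left(-10,-3 \right)} + 32\right) N = \left(\frac{1}{-10 + 6 \left(-3\right)} + 32\right) \left(-6\right) = \left(\frac{1}{-10 - 18} + 32\right) \left(-6\right) = \left(\frac{1}{-28} + 32\right) \left(-6\right) = \left(- \frac{1}{28} + 32\right) \left(-6\right) = \frac{895}{28} \left(-6\right) = - \frac{2685}{14}$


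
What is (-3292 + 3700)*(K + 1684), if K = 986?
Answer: 1089360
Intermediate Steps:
(-3292 + 3700)*(K + 1684) = (-3292 + 3700)*(986 + 1684) = 408*2670 = 1089360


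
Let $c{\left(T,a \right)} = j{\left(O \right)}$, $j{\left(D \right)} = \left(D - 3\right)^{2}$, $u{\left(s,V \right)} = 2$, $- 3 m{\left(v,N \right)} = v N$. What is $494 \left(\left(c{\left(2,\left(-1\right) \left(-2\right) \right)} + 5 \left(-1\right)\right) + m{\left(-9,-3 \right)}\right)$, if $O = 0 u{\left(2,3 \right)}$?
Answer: $-2470$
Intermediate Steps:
$m{\left(v,N \right)} = - \frac{N v}{3}$ ($m{\left(v,N \right)} = - \frac{v N}{3} = - \frac{N v}{3}$)
$O = 0$ ($O = 0 \cdot 2 = 0$)
$j{\left(D \right)} = \left(-3 + D\right)^{2}$
$c{\left(T,a \right)} = 9$ ($c{\left(T,a \right)} = \left(-3 + 0\right)^{2} = \left(-3\right)^{2} = 9$)
$494 \left(\left(c{\left(2,\left(-1\right) \left(-2\right) \right)} + 5 \left(-1\right)\right) + m{\left(-9,-3 \right)}\right) = 494 \left(\left(9 + 5 \left(-1\right)\right) - \left(-1\right) \left(-9\right)\right) = 494 \left(\left(9 - 5\right) - 9\right) = 494 \left(4 - 9\right) = 494 \left(-5\right) = -2470$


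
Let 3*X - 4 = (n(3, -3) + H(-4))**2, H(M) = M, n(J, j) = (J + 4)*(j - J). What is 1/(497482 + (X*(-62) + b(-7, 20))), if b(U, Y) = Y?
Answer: 3/1361066 ≈ 2.2042e-6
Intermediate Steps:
n(J, j) = (4 + J)*(j - J)
X = 2120/3 (X = 4/3 + ((-1*3**2 - 4*3 + 4*(-3) + 3*(-3)) - 4)**2/3 = 4/3 + ((-1*9 - 12 - 12 - 9) - 4)**2/3 = 4/3 + ((-9 - 12 - 12 - 9) - 4)**2/3 = 4/3 + (-42 - 4)**2/3 = 4/3 + (1/3)*(-46)**2 = 4/3 + (1/3)*2116 = 4/3 + 2116/3 = 2120/3 ≈ 706.67)
1/(497482 + (X*(-62) + b(-7, 20))) = 1/(497482 + ((2120/3)*(-62) + 20)) = 1/(497482 + (-131440/3 + 20)) = 1/(497482 - 131380/3) = 1/(1361066/3) = 3/1361066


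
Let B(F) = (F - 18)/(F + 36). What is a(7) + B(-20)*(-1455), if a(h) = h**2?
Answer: 28037/8 ≈ 3504.6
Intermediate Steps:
B(F) = (-18 + F)/(36 + F)
a(7) + B(-20)*(-1455) = 7**2 + ((-18 - 20)/(36 - 20))*(-1455) = 49 + (-38/16)*(-1455) = 49 + ((1/16)*(-38))*(-1455) = 49 - 19/8*(-1455) = 49 + 27645/8 = 28037/8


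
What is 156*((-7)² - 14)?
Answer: 5460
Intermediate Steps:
156*((-7)² - 14) = 156*(49 - 14) = 156*35 = 5460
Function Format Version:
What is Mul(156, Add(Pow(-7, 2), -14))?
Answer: 5460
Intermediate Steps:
Mul(156, Add(Pow(-7, 2), -14)) = Mul(156, Add(49, -14)) = Mul(156, 35) = 5460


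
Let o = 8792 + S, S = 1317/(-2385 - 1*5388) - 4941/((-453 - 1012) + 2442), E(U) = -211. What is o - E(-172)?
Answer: 22777026187/2531407 ≈ 8997.8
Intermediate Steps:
S = -13231034/2531407 (S = 1317/(-2385 - 5388) - 4941/(-1465 + 2442) = 1317/(-7773) - 4941/977 = 1317*(-1/7773) - 4941*1/977 = -439/2591 - 4941/977 = -13231034/2531407 ≈ -5.2268)
o = 22242899310/2531407 (o = 8792 - 13231034/2531407 = 22242899310/2531407 ≈ 8786.8)
o - E(-172) = 22242899310/2531407 - 1*(-211) = 22242899310/2531407 + 211 = 22777026187/2531407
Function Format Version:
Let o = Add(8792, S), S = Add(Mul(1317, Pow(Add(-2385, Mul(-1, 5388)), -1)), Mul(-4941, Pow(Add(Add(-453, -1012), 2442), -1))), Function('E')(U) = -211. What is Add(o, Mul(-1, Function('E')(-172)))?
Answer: Rational(22777026187, 2531407) ≈ 8997.8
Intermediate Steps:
S = Rational(-13231034, 2531407) (S = Add(Mul(1317, Pow(Add(-2385, -5388), -1)), Mul(-4941, Pow(Add(-1465, 2442), -1))) = Add(Mul(1317, Pow(-7773, -1)), Mul(-4941, Pow(977, -1))) = Add(Mul(1317, Rational(-1, 7773)), Mul(-4941, Rational(1, 977))) = Add(Rational(-439, 2591), Rational(-4941, 977)) = Rational(-13231034, 2531407) ≈ -5.2268)
o = Rational(22242899310, 2531407) (o = Add(8792, Rational(-13231034, 2531407)) = Rational(22242899310, 2531407) ≈ 8786.8)
Add(o, Mul(-1, Function('E')(-172))) = Add(Rational(22242899310, 2531407), Mul(-1, -211)) = Add(Rational(22242899310, 2531407), 211) = Rational(22777026187, 2531407)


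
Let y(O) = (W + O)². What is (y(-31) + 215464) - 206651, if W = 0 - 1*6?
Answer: 10182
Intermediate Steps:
W = -6 (W = 0 - 6 = -6)
y(O) = (-6 + O)²
(y(-31) + 215464) - 206651 = ((-6 - 31)² + 215464) - 206651 = ((-37)² + 215464) - 206651 = (1369 + 215464) - 206651 = 216833 - 206651 = 10182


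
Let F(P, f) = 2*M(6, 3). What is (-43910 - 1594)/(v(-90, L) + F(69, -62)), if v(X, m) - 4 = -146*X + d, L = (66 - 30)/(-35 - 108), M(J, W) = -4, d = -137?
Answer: -15168/4333 ≈ -3.5006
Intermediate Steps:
F(P, f) = -8 (F(P, f) = 2*(-4) = -8)
L = -36/143 (L = 36/(-143) = 36*(-1/143) = -36/143 ≈ -0.25175)
v(X, m) = -133 - 146*X (v(X, m) = 4 + (-146*X - 137) = 4 + (-137 - 146*X) = -133 - 146*X)
(-43910 - 1594)/(v(-90, L) + F(69, -62)) = (-43910 - 1594)/((-133 - 146*(-90)) - 8) = -45504/((-133 + 13140) - 8) = -45504/(13007 - 8) = -45504/12999 = -45504*1/12999 = -15168/4333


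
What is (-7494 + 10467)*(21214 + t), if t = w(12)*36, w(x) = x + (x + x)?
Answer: 66922230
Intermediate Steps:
w(x) = 3*x (w(x) = x + 2*x = 3*x)
t = 1296 (t = (3*12)*36 = 36*36 = 1296)
(-7494 + 10467)*(21214 + t) = (-7494 + 10467)*(21214 + 1296) = 2973*22510 = 66922230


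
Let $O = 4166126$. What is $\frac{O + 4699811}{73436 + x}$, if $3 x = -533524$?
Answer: $- \frac{26597811}{313216} \approx -84.918$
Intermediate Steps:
$x = - \frac{533524}{3}$ ($x = \frac{1}{3} \left(-533524\right) = - \frac{533524}{3} \approx -1.7784 \cdot 10^{5}$)
$\frac{O + 4699811}{73436 + x} = \frac{4166126 + 4699811}{73436 - \frac{533524}{3}} = \frac{8865937}{- \frac{313216}{3}} = 8865937 \left(- \frac{3}{313216}\right) = - \frac{26597811}{313216}$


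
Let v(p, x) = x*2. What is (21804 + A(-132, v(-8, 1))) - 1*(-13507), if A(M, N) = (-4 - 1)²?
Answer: 35336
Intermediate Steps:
v(p, x) = 2*x
A(M, N) = 25 (A(M, N) = (-5)² = 25)
(21804 + A(-132, v(-8, 1))) - 1*(-13507) = (21804 + 25) - 1*(-13507) = 21829 + 13507 = 35336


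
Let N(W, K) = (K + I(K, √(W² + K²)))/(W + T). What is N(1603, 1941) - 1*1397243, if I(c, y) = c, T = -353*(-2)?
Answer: -3226230205/2309 ≈ -1.3972e+6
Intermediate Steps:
T = 706
N(W, K) = 2*K/(706 + W) (N(W, K) = (K + K)/(W + 706) = (2*K)/(706 + W) = 2*K/(706 + W))
N(1603, 1941) - 1*1397243 = 2*1941/(706 + 1603) - 1*1397243 = 2*1941/2309 - 1397243 = 2*1941*(1/2309) - 1397243 = 3882/2309 - 1397243 = -3226230205/2309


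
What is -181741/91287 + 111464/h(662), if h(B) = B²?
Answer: -354447391/204112143 ≈ -1.7365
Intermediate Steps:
-181741/91287 + 111464/h(662) = -181741/91287 + 111464/(662²) = -181741*1/91287 + 111464/438244 = -3709/1863 + 111464*(1/438244) = -3709/1863 + 27866/109561 = -354447391/204112143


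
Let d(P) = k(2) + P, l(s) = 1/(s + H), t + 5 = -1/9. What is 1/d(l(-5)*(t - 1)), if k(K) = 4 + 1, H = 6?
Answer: -9/10 ≈ -0.90000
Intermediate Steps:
t = -46/9 (t = -5 - 1/9 = -46/9 ≈ -5.1111)
l(s) = 1/(6 + s) (l(s) = 1/(s + 6) = 1/(6 + s))
k(K) = 5
d(P) = 5 + P
1/d(l(-5)*(t - 1)) = 1/(5 + (-46/9 - 1)/(6 - 5)) = 1/(5 - 55/9/1) = 1/(5 + 1*(-55/9)) = 1/(5 - 55/9) = 1/(-10/9) = -9/10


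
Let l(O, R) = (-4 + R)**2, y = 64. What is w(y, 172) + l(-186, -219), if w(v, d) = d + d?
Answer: 50073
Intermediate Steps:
w(v, d) = 2*d
w(y, 172) + l(-186, -219) = 2*172 + (-4 - 219)**2 = 344 + (-223)**2 = 344 + 49729 = 50073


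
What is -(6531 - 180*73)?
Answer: 6609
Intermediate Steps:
-(6531 - 180*73) = -(6531 - 13140) = -1*(-6609) = 6609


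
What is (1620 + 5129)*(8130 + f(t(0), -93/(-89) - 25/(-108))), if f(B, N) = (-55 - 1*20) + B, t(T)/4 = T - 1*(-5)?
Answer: 54498175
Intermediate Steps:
t(T) = 20 + 4*T (t(T) = 4*(T - 1*(-5)) = 4*(T + 5) = 4*(5 + T) = 20 + 4*T)
f(B, N) = -75 + B (f(B, N) = (-55 - 20) + B = -75 + B)
(1620 + 5129)*(8130 + f(t(0), -93/(-89) - 25/(-108))) = (1620 + 5129)*(8130 + (-75 + (20 + 4*0))) = 6749*(8130 + (-75 + (20 + 0))) = 6749*(8130 + (-75 + 20)) = 6749*(8130 - 55) = 6749*8075 = 54498175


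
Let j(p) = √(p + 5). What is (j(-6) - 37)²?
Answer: (37 - I)² ≈ 1368.0 - 74.0*I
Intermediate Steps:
j(p) = √(5 + p)
(j(-6) - 37)² = (√(5 - 6) - 37)² = (√(-1) - 37)² = (I - 37)² = (-37 + I)²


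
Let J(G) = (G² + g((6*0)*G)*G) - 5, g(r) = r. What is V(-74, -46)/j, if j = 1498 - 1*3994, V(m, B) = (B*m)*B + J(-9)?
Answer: 39127/624 ≈ 62.704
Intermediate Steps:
J(G) = -5 + G² (J(G) = (G² + ((6*0)*G)*G) - 5 = (G² + (0*G)*G) - 5 = (G² + 0*G) - 5 = (G² + 0) - 5 = G² - 5 = -5 + G²)
V(m, B) = 76 + m*B² (V(m, B) = (B*m)*B + (-5 + (-9)²) = m*B² + (-5 + 81) = m*B² + 76 = 76 + m*B²)
j = -2496 (j = 1498 - 3994 = -2496)
V(-74, -46)/j = (76 - 74*(-46)²)/(-2496) = (76 - 74*2116)*(-1/2496) = (76 - 156584)*(-1/2496) = -156508*(-1/2496) = 39127/624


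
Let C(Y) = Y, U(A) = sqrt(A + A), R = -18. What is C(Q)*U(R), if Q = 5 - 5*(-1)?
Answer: 60*I ≈ 60.0*I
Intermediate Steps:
Q = 10 (Q = 5 + 5 = 10)
U(A) = sqrt(2)*sqrt(A) (U(A) = sqrt(2*A) = sqrt(2)*sqrt(A))
C(Q)*U(R) = 10*(sqrt(2)*sqrt(-18)) = 10*(sqrt(2)*(3*I*sqrt(2))) = 10*(6*I) = 60*I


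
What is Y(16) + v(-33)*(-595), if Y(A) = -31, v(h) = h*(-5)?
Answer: -98206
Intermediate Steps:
v(h) = -5*h
Y(16) + v(-33)*(-595) = -31 - 5*(-33)*(-595) = -31 + 165*(-595) = -31 - 98175 = -98206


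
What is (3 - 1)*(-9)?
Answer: -18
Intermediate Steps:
(3 - 1)*(-9) = 2*(-9) = -18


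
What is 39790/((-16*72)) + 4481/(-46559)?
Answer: -928872361/26817984 ≈ -34.636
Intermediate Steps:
39790/((-16*72)) + 4481/(-46559) = 39790/(-1152) + 4481*(-1/46559) = 39790*(-1/1152) - 4481/46559 = -19895/576 - 4481/46559 = -928872361/26817984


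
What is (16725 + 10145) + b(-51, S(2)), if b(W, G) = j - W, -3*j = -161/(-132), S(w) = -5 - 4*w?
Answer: 10660555/396 ≈ 26921.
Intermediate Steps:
j = -161/396 (j = -(-161)/(3*(-132)) = -(-161)*(-1)/(3*132) = -⅓*161/132 = -161/396 ≈ -0.40657)
b(W, G) = -161/396 - W
(16725 + 10145) + b(-51, S(2)) = (16725 + 10145) + (-161/396 - 1*(-51)) = 26870 + (-161/396 + 51) = 26870 + 20035/396 = 10660555/396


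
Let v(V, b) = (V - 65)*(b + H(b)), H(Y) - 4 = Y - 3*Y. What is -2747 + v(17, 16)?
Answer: -2171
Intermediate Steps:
H(Y) = 4 - 2*Y (H(Y) = 4 + (Y - 3*Y) = 4 - 2*Y)
v(V, b) = (-65 + V)*(4 - b) (v(V, b) = (V - 65)*(b + (4 - 2*b)) = (-65 + V)*(4 - b))
-2747 + v(17, 16) = -2747 + (-260 + 4*17 + 65*16 - 1*17*16) = -2747 + (-260 + 68 + 1040 - 272) = -2747 + 576 = -2171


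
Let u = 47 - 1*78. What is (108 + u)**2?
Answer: 5929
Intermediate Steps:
u = -31 (u = 47 - 78 = -31)
(108 + u)**2 = (108 - 31)**2 = 77**2 = 5929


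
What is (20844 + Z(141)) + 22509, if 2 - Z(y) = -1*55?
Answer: 43410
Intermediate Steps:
Z(y) = 57 (Z(y) = 2 - (-1)*55 = 2 - 1*(-55) = 2 + 55 = 57)
(20844 + Z(141)) + 22509 = (20844 + 57) + 22509 = 20901 + 22509 = 43410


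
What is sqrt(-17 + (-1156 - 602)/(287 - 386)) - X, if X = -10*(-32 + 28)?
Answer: -40 + 5*sqrt(33)/33 ≈ -39.130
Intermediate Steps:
X = 40 (X = -10*(-4) = 40)
sqrt(-17 + (-1156 - 602)/(287 - 386)) - X = sqrt(-17 + (-1156 - 602)/(287 - 386)) - 1*40 = sqrt(-17 - 1758/(-99)) - 40 = sqrt(-17 - 1758*(-1/99)) - 40 = sqrt(-17 + 586/33) - 40 = sqrt(25/33) - 40 = 5*sqrt(33)/33 - 40 = -40 + 5*sqrt(33)/33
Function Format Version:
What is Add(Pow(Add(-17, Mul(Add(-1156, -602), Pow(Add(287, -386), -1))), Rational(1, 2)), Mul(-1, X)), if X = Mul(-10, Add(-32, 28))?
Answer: Add(-40, Mul(Rational(5, 33), Pow(33, Rational(1, 2)))) ≈ -39.130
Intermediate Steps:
X = 40 (X = Mul(-10, -4) = 40)
Add(Pow(Add(-17, Mul(Add(-1156, -602), Pow(Add(287, -386), -1))), Rational(1, 2)), Mul(-1, X)) = Add(Pow(Add(-17, Mul(Add(-1156, -602), Pow(Add(287, -386), -1))), Rational(1, 2)), Mul(-1, 40)) = Add(Pow(Add(-17, Mul(-1758, Pow(-99, -1))), Rational(1, 2)), -40) = Add(Pow(Add(-17, Mul(-1758, Rational(-1, 99))), Rational(1, 2)), -40) = Add(Pow(Add(-17, Rational(586, 33)), Rational(1, 2)), -40) = Add(Pow(Rational(25, 33), Rational(1, 2)), -40) = Add(Mul(Rational(5, 33), Pow(33, Rational(1, 2))), -40) = Add(-40, Mul(Rational(5, 33), Pow(33, Rational(1, 2))))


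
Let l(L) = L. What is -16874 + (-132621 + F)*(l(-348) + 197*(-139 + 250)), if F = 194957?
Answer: 1341391510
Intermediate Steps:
-16874 + (-132621 + F)*(l(-348) + 197*(-139 + 250)) = -16874 + (-132621 + 194957)*(-348 + 197*(-139 + 250)) = -16874 + 62336*(-348 + 197*111) = -16874 + 62336*(-348 + 21867) = -16874 + 62336*21519 = -16874 + 1341408384 = 1341391510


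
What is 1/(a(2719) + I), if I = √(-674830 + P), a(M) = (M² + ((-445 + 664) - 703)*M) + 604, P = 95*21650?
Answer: 2111/12829747679 - 4*√86370/36936843567841 ≈ 1.6451e-7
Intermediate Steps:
P = 2056750
a(M) = 604 + M² - 484*M (a(M) = (M² + (219 - 703)*M) + 604 = (M² - 484*M) + 604 = 604 + M² - 484*M)
I = 4*√86370 (I = √(-674830 + 2056750) = √1381920 = 4*√86370 ≈ 1175.6)
1/(a(2719) + I) = 1/((604 + 2719² - 484*2719) + 4*√86370) = 1/((604 + 7392961 - 1315996) + 4*√86370) = 1/(6077569 + 4*√86370)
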